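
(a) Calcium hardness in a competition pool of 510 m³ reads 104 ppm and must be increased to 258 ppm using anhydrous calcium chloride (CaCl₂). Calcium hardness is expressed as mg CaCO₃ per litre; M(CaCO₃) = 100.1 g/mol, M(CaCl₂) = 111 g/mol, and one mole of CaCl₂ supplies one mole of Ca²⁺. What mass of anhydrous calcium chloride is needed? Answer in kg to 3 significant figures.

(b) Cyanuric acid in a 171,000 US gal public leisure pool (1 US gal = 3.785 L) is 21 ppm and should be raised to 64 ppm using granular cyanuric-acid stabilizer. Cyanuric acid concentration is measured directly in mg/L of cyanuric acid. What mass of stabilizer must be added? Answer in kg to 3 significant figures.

(a) 87.1 kg; (b) 27.8 kg

(a) Volume: 510 m³ = 510,000 L.
(a) Hardness to add: (258 − 104) = 154 mg/L as CaCO₃ × 510,000 L = 78,540 g as CaCO₃.
(a) Moles of Ca²⁺ (1 mol Ca²⁺ ≡ 1 mol CaCO₃): 78,540 / 100.1 g/mol = 784.6 mol.
(a) Mass of CaCl₂: 784.6 × 111 = 87,090 g.

(b) Volume: 171,000 US gal × 3.785 L/gal = 647,235 L.
(b) CYA to add: (64 − 21) = 43 mg/L × 647,235 L = 27,830 g cyanuric acid.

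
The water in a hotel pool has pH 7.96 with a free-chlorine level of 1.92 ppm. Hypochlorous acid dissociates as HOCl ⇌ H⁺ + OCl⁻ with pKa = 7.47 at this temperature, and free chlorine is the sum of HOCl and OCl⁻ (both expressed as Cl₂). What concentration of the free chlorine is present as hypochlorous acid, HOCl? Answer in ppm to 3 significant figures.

0.469 ppm

[OCl⁻]/[HOCl] = 10^(pH − pKa) = 10^(7.96 − 7.47) = 10^0.49 = 3.09.
Fraction as HOCl = 1 / (1 + 3.09) = 0.2445.
HOCl = 0.2445 × 1.92 ppm = 0.4694 ppm.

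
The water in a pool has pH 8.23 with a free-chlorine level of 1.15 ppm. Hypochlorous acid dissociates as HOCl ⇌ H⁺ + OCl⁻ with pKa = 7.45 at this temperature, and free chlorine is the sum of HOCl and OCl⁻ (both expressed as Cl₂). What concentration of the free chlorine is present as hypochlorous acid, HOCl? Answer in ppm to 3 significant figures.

0.164 ppm

[OCl⁻]/[HOCl] = 10^(pH − pKa) = 10^(8.23 − 7.45) = 10^0.78 = 6.026.
Fraction as HOCl = 1 / (1 + 6.026) = 0.1423.
HOCl = 0.1423 × 1.15 ppm = 0.1637 ppm.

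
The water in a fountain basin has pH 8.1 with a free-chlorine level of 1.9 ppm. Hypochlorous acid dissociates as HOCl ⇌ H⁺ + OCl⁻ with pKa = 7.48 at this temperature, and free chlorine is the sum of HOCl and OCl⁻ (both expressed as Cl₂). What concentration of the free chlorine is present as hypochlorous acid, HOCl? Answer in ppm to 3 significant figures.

0.368 ppm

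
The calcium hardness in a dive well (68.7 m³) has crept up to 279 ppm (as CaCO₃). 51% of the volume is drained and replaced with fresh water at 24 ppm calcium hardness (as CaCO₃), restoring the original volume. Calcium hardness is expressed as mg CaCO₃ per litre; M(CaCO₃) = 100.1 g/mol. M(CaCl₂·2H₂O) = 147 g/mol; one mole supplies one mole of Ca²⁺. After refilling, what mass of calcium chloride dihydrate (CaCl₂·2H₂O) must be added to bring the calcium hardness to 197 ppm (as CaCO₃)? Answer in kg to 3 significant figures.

Volume: 68.7 m³ = 68,700 L.
After draining 51% and refilling: 279 × 0.49 + 24 × 0.51 = 148.95 ppm.
Deficit to target: 197 − 148.95 = 48.05 mg/L.
As CaCO₃: 48.05 mg/L × 68,700 L = 3301 g; ÷ 100.1 = 32.98 mol Ca²⁺.
Mass: 32.98 × 147 = 4848 g.

4.85 kg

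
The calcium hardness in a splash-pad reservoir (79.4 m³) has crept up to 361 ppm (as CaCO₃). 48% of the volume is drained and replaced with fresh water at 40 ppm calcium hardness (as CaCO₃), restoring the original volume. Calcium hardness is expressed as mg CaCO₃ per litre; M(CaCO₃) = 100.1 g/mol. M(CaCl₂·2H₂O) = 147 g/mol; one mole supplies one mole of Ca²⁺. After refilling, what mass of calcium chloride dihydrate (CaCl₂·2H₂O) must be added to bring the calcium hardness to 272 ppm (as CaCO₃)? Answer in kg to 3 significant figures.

7.59 kg

Volume: 79.4 m³ = 79,400 L.
After draining 48% and refilling: 361 × 0.52 + 40 × 0.48 = 206.92 ppm.
Deficit to target: 272 − 206.92 = 65.08 mg/L.
As CaCO₃: 65.08 mg/L × 79,400 L = 5167 g; ÷ 100.1 = 51.62 mol Ca²⁺.
Mass: 51.62 × 147 = 7588 g.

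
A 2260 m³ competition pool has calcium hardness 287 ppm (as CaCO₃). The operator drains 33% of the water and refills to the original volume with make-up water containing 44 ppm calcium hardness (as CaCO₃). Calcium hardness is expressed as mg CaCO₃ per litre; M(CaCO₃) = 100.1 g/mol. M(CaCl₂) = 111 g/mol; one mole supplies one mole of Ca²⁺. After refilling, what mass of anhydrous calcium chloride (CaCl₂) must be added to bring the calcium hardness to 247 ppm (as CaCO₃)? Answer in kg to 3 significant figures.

101 kg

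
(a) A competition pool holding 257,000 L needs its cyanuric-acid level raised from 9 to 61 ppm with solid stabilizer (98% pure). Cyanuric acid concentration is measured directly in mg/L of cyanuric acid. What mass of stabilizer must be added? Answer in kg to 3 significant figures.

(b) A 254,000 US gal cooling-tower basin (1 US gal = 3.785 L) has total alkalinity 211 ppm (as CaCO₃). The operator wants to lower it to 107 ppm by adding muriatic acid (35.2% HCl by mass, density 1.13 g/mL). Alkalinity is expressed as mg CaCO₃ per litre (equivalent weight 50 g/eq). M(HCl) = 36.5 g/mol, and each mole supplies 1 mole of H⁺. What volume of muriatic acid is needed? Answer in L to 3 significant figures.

(a) 13.6 kg; (b) 183 L

(a) CYA to add: (61 − 9) = 52 mg/L × 257,000 L = 13,360 g cyanuric acid.
(a) At 98% purity: 13,360 / 0.98 = 13,640 g product.

(b) Volume: 254,000 US gal × 3.785 L/gal = 961,390 L.
(b) Alkalinity to neutralize: (211 − 107) = 104 mg/L as CaCO₃ × 961,390 L = 99,980 g as CaCO₃.
(b) Equivalents of H⁺ required: 99,980 ÷ 50 g/eq = 2000 eq = 2000 mol HCl.
(b) Mass of HCl: 2000 × 36.5 = 72,990 g.
(b) Mass of 35.2% solution: 72,990 / 0.352 = 207,400 g.
(b) Volume: 207,400 g ÷ 1.13 g/mL = 183,500 mL.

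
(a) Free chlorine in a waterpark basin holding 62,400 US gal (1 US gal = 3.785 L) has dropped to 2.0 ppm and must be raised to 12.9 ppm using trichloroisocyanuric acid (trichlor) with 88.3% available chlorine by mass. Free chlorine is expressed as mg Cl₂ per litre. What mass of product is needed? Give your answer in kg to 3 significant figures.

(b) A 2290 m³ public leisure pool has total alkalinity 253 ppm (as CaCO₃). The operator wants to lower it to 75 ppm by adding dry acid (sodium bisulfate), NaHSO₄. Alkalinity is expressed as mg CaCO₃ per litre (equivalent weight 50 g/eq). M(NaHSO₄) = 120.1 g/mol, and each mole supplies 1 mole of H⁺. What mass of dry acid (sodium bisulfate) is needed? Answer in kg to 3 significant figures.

(a) 2.92 kg; (b) 979 kg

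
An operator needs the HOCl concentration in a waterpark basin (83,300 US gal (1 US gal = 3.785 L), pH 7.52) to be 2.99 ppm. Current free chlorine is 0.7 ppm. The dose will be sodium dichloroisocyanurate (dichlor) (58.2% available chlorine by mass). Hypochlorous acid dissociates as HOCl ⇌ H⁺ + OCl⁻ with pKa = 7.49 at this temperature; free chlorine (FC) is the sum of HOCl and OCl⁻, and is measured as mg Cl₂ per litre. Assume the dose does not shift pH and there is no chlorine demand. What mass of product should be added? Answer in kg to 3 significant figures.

Volume: 83,300 US gal × 3.785 L/gal = 315,290 L.
[OCl⁻]/[HOCl] = 10^(pH − pKa) = 10^(7.52 − 7.49) = 1.072; fraction as HOCl = 1/(1 + 1.072) = 0.4827.
Free chlorine required for 2.99 ppm HOCl: 2.99 / 0.4827 = 6.194 ppm.
FC to add: 6.194 − 0.7 = 5.494 mg/L as Cl₂.
Cl₂ equivalent: 5.494 mg/L × 315,290 L = 1732 g.
Product at 58.2% available Cl: 1732 / 0.582 = 2976 g.

2.98 kg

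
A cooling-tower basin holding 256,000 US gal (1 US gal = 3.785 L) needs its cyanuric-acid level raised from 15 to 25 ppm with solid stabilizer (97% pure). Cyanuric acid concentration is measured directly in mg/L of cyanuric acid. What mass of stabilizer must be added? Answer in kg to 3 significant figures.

9.99 kg

Volume: 256,000 US gal × 3.785 L/gal = 968,960 L.
CYA to add: (25 − 15) = 10 mg/L × 968,960 L = 9690 g cyanuric acid.
At 97% purity: 9690 / 0.97 = 9989 g product.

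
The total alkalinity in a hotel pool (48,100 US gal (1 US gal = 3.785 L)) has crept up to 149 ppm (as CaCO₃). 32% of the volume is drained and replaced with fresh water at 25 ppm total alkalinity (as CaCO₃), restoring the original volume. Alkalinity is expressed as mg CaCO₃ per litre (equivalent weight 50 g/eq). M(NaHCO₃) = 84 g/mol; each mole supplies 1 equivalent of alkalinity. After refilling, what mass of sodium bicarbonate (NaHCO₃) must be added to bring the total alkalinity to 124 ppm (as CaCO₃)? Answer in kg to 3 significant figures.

Volume: 48,100 US gal × 3.785 L/gal = 182,058 L.
After draining 32% and refilling: 149 × 0.68 + 25 × 0.32 = 109.32 ppm.
Deficit to target: 124 − 109.32 = 14.68 mg/L.
As CaCO₃: 14.68 mg/L × 182,058 L = 2673 g; ÷ 50 g/eq ÷ 1 = 53.45 mol NaHCO₃.
Mass: 53.45 × 84 = 4490 g.

4.49 kg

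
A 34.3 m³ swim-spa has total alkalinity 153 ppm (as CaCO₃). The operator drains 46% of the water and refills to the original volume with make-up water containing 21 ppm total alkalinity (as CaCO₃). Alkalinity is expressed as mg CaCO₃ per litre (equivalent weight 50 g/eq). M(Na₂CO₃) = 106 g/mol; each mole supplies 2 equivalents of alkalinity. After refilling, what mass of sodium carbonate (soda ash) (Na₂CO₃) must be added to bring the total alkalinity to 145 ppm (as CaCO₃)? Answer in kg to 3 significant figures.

1.92 kg

Volume: 34.3 m³ = 34,300 L.
After draining 46% and refilling: 153 × 0.54 + 21 × 0.46 = 92.28 ppm.
Deficit to target: 145 − 92.28 = 52.72 mg/L.
As CaCO₃: 52.72 mg/L × 34,300 L = 1808 g; ÷ 50 g/eq ÷ 2 = 18.08 mol Na₂CO₃.
Mass: 18.08 × 106 = 1917 g.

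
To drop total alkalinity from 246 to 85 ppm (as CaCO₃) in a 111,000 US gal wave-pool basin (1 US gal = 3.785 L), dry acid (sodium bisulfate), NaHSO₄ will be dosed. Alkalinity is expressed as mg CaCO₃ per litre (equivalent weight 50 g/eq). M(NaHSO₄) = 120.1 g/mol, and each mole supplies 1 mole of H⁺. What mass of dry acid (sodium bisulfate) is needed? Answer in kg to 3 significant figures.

162 kg

Volume: 111,000 US gal × 3.785 L/gal = 420,135 L.
Alkalinity to neutralize: (246 − 85) = 161 mg/L as CaCO₃ × 420,135 L = 67,640 g as CaCO₃.
Equivalents of H⁺ required: 67,640 ÷ 50 g/eq = 1353 eq = 1353 mol NaHSO₄.
Mass of NaHSO₄: 1353 × 120.1 = 162,500 g.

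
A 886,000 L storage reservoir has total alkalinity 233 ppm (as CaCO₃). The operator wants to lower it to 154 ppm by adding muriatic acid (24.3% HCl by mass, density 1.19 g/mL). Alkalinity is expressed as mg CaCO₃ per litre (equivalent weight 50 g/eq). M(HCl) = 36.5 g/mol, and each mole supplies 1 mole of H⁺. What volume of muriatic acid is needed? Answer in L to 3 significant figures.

Alkalinity to neutralize: (233 − 154) = 79 mg/L as CaCO₃ × 886,000 L = 69,990 g as CaCO₃.
Equivalents of H⁺ required: 69,990 ÷ 50 g/eq = 1400 eq = 1400 mol HCl.
Mass of HCl: 1400 × 36.5 = 51,100 g.
Mass of 24.3% solution: 51,100 / 0.243 = 210,300 g.
Volume: 210,300 g ÷ 1.19 g/mL = 176,700 mL.

177 L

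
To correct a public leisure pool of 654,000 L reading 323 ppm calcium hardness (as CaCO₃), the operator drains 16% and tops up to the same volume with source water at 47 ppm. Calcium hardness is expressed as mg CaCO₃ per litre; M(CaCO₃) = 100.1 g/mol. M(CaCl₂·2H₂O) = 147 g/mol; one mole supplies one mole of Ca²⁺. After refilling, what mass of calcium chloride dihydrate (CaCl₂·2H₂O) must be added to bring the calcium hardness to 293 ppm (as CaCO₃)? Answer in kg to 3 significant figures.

After draining 16% and refilling: 323 × 0.84 + 47 × 0.16 = 278.84 ppm.
Deficit to target: 293 − 278.84 = 14.16 mg/L.
As CaCO₃: 14.16 mg/L × 654,000 L = 9261 g; ÷ 100.1 = 92.51 mol Ca²⁺.
Mass: 92.51 × 147 = 13,600 g.

13.6 kg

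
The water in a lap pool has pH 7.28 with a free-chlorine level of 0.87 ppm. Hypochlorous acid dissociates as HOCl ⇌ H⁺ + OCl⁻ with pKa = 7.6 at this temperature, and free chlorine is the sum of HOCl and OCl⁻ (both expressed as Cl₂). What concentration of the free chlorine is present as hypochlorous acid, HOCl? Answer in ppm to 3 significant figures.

0.588 ppm

[OCl⁻]/[HOCl] = 10^(pH − pKa) = 10^(7.28 − 7.6) = 10^-0.32 = 0.4786.
Fraction as HOCl = 1 / (1 + 0.4786) = 0.6763.
HOCl = 0.6763 × 0.87 ppm = 0.5884 ppm.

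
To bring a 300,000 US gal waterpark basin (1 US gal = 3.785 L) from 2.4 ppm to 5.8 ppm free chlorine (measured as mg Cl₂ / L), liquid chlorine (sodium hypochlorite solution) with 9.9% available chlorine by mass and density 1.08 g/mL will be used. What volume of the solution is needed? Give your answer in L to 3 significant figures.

Volume: 300,000 US gal × 3.785 L/gal = 1,135,500 L.
Chlorine deficit: 5.8 − 2.4 = 3.4 ppm = 3.4 mg/L as Cl₂.
Cl₂ equivalent needed: 3.4 mg/L × 1,135,500 L = 3,861,000 mg = 3861 g.
Product at 9.9% available chlorine: 3861 / 0.099 = 39,000 g.
Volume at density 1.08 g/mL: 39,000 g ÷ 1.08 g/mL = 36,110 mL.

36.1 L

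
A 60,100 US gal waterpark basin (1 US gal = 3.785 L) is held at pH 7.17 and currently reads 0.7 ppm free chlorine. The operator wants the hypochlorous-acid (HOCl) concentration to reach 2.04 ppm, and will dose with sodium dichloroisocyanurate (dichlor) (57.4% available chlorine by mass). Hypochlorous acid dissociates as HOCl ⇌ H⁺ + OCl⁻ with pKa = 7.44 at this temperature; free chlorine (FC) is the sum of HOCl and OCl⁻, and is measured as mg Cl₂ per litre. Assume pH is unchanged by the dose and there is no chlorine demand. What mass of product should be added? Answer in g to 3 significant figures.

965 g

Volume: 60,100 US gal × 3.785 L/gal = 227,478 L.
[OCl⁻]/[HOCl] = 10^(pH − pKa) = 10^(7.17 − 7.44) = 0.537; fraction as HOCl = 1/(1 + 0.537) = 0.6506.
Free chlorine required for 2.04 ppm HOCl: 2.04 / 0.6506 = 3.136 ppm.
FC to add: 3.136 − 0.7 = 2.436 mg/L as Cl₂.
Cl₂ equivalent: 2.436 mg/L × 227,478 L = 554 g.
Product at 57.4% available Cl: 554 / 0.574 = 965.2 g.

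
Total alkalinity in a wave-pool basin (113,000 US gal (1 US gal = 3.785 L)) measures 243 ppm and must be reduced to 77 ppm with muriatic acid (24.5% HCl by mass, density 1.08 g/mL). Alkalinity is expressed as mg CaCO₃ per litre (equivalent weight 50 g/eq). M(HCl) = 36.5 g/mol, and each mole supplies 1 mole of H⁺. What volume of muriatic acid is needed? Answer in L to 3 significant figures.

Volume: 113,000 US gal × 3.785 L/gal = 427,705 L.
Alkalinity to neutralize: (243 − 77) = 166 mg/L as CaCO₃ × 427,705 L = 71,000 g as CaCO₃.
Equivalents of H⁺ required: 71,000 ÷ 50 g/eq = 1420 eq = 1420 mol HCl.
Mass of HCl: 1420 × 36.5 = 51,830 g.
Mass of 24.5% solution: 51,830 / 0.245 = 211,500 g.
Volume: 211,500 g ÷ 1.08 g/mL = 195,900 mL.

196 L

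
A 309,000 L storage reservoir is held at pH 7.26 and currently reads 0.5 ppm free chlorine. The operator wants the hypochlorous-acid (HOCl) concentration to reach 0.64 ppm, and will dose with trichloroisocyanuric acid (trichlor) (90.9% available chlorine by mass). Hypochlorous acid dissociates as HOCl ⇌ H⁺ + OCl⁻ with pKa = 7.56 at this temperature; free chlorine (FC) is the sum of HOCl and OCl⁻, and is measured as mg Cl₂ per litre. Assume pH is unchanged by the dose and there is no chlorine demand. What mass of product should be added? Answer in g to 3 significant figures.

157 g

[OCl⁻]/[HOCl] = 10^(pH − pKa) = 10^(7.26 − 7.56) = 0.5012; fraction as HOCl = 1/(1 + 0.5012) = 0.6661.
Free chlorine required for 0.64 ppm HOCl: 0.64 / 0.6661 = 0.9608 ppm.
FC to add: 0.9608 − 0.5 = 0.4608 mg/L as Cl₂.
Cl₂ equivalent: 0.4608 mg/L × 309,000 L = 142.4 g.
Product at 90.9% available Cl: 142.4 / 0.909 = 156.6 g.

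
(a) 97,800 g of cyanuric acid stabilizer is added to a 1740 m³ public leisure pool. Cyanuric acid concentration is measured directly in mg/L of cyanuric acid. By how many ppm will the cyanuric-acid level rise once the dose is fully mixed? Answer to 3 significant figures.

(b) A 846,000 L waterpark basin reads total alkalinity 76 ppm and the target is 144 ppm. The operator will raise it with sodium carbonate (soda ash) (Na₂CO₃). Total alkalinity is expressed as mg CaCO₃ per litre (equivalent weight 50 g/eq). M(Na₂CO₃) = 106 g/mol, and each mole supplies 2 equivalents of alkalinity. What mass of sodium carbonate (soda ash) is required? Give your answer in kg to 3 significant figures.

(a) Volume: 1740 m³ = 1,740,000 L.
(a) Rise: 97,800 g / 1,740,000 L × 1000 = 56.21 mg/L.

(b) Alkalinity to add: (144 − 76) = 68 mg/L as CaCO₃ × 846,000 L = 57,530 g as CaCO₃.
(b) Equivalents: 57,530 g ÷ 50 g/eq = 1151 eq.
(b) Each mole of Na₂CO₃ supplies 2 eq, so 1151 / 2 = 575.3 mol.
(b) Mass: 575.3 mol × 106 g/mol = 60,980 g.

(a) 56.2 ppm; (b) 61.0 kg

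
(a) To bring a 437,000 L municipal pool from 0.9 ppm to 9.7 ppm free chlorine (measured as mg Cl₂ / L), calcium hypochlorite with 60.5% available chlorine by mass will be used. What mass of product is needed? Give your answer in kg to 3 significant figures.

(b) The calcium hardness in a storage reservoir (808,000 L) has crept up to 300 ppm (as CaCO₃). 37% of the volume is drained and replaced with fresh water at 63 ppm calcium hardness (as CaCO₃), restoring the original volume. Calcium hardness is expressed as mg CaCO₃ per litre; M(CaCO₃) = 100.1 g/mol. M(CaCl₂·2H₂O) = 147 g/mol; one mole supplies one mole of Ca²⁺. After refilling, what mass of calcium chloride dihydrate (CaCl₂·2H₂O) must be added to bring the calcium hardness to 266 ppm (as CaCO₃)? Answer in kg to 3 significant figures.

(a) 6.36 kg; (b) 63.7 kg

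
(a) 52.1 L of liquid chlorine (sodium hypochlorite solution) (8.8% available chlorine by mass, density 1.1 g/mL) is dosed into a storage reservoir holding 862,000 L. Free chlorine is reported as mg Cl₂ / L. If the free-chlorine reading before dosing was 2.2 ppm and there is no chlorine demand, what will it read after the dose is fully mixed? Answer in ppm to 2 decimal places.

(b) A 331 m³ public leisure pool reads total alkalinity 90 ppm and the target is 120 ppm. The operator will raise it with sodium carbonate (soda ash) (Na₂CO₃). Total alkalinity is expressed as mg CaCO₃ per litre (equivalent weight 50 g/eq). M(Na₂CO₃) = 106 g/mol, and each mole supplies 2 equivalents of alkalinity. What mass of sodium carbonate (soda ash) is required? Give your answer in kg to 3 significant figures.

(a) Mass of solution: 52.1 L × 1000 mL/L × 1.1 g/mL = 57,310 g.
(a) Available chlorine delivered: 57,310 g × 0.088 = 5043 g as Cl₂.
(a) Concentration rise: 5043 g / 862,000 L = 5.851 mg/L = 5.85 ppm.
(a) Final FC: 2.2 + 5.85 = 8.05 ppm.

(b) Volume: 331 m³ = 331,000 L.
(b) Alkalinity to add: (120 − 90) = 30 mg/L as CaCO₃ × 331,000 L = 9930 g as CaCO₃.
(b) Equivalents: 9930 g ÷ 50 g/eq = 198.6 eq.
(b) Each mole of Na₂CO₃ supplies 2 eq, so 198.6 / 2 = 99.3 mol.
(b) Mass: 99.3 mol × 106 g/mol = 10,530 g.

(a) 8.05 ppm; (b) 10.5 kg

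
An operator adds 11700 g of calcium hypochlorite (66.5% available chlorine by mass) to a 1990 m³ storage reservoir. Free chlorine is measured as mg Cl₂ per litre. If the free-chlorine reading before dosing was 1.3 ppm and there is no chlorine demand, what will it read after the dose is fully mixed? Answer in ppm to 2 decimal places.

5.21 ppm

Volume: 1990 m³ = 1,990,000 L.
Available chlorine delivered: 11,700 g × 0.665 = 7780 g as Cl₂.
Concentration rise: 7780 g / 1,990,000 L = 3.91 mg/L = 3.91 ppm.
Final FC: 1.3 + 3.91 = 5.21 ppm.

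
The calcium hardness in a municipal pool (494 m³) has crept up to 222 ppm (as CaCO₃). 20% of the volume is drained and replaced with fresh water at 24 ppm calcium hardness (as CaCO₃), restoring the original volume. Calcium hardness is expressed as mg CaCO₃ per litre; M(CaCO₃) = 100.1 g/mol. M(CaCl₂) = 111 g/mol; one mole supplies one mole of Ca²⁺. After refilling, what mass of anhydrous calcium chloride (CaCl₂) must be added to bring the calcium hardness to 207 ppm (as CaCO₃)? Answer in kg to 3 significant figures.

Volume: 494 m³ = 494,000 L.
After draining 20% and refilling: 222 × 0.80 + 24 × 0.20 = 182.4 ppm.
Deficit to target: 207 − 182.4 = 24.6 mg/L.
As CaCO₃: 24.6 mg/L × 494,000 L = 12,150 g; ÷ 100.1 = 121.4 mol Ca²⁺.
Mass: 121.4 × 111 = 13,480 g.

13.5 kg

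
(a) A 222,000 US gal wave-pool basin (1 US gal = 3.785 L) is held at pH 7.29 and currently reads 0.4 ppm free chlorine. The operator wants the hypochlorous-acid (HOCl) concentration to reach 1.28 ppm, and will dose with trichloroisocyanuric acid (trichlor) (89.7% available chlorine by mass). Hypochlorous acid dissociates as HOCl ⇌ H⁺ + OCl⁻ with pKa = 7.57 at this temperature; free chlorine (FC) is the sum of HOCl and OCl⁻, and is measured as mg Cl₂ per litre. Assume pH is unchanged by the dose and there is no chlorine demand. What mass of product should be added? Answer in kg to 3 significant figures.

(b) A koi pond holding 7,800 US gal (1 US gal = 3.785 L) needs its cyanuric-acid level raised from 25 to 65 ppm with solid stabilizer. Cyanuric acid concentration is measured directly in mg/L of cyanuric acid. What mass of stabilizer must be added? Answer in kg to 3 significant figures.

(a) 1.45 kg; (b) 1.18 kg

(a) Volume: 222,000 US gal × 3.785 L/gal = 840,270 L.
(a) [OCl⁻]/[HOCl] = 10^(pH − pKa) = 10^(7.29 − 7.57) = 0.5248; fraction as HOCl = 1/(1 + 0.5248) = 0.6558.
(a) Free chlorine required for 1.28 ppm HOCl: 1.28 / 0.6558 = 1.952 ppm.
(a) FC to add: 1.952 − 0.4 = 1.552 mg/L as Cl₂.
(a) Cl₂ equivalent: 1.552 mg/L × 840,270 L = 1304 g.
(a) Product at 89.7% available Cl: 1304 / 0.897 = 1454 g.

(b) Volume: 7,800 US gal × 3.785 L/gal = 29,523 L.
(b) CYA to add: (65 − 25) = 40 mg/L × 29,523 L = 1181 g cyanuric acid.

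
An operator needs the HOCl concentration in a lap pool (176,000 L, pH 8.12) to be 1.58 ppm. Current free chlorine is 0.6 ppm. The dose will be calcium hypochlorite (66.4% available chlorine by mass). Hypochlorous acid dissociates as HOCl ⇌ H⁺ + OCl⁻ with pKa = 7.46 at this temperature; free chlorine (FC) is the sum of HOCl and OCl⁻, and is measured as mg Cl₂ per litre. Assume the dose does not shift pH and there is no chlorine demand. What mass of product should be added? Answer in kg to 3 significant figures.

2.17 kg

[OCl⁻]/[HOCl] = 10^(pH − pKa) = 10^(8.12 − 7.46) = 4.571; fraction as HOCl = 1/(1 + 4.571) = 0.1795.
Free chlorine required for 1.58 ppm HOCl: 1.58 / 0.1795 = 8.802 ppm.
FC to add: 8.802 − 0.6 = 8.202 mg/L as Cl₂.
Cl₂ equivalent: 8.202 mg/L × 176,000 L = 1444 g.
Product at 66.4% available Cl: 1444 / 0.664 = 2174 g.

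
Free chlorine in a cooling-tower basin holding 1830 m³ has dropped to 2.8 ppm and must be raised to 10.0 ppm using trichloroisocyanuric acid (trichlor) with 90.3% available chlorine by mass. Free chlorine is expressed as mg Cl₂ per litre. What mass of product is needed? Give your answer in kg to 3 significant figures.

14.6 kg

Volume: 1830 m³ = 1,830,000 L.
Chlorine deficit: 10.0 − 2.8 = 7.2 ppm = 7.2 mg/L as Cl₂.
Cl₂ equivalent needed: 7.2 mg/L × 1,830,000 L = 13,180,000 mg = 13,180 g.
Product at 90.3% available chlorine: 13,180 / 0.903 = 14,590 g.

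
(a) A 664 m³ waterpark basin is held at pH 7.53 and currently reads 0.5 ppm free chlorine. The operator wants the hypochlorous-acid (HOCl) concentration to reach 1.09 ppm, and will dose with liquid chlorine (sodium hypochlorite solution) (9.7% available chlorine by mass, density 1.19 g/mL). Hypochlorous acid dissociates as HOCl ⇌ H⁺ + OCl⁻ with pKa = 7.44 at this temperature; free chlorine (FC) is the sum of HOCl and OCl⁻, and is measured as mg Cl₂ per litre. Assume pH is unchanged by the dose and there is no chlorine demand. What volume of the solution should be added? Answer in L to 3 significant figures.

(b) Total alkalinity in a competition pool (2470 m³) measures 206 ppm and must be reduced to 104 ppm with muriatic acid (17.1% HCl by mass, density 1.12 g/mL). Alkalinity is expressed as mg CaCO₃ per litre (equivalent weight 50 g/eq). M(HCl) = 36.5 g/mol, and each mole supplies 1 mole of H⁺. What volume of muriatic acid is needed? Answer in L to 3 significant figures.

(a) 11.1 L; (b) 960 L

(a) Volume: 664 m³ = 664,000 L.
(a) [OCl⁻]/[HOCl] = 10^(pH − pKa) = 10^(7.53 − 7.44) = 1.23; fraction as HOCl = 1/(1 + 1.23) = 0.4484.
(a) Free chlorine required for 1.09 ppm HOCl: 1.09 / 0.4484 = 2.431 ppm.
(a) FC to add: 2.431 − 0.5 = 1.931 mg/L as Cl₂.
(a) Cl₂ equivalent: 1.931 mg/L × 664,000 L = 1282 g.
(a) Product at 9.7% available Cl: 1282 / 0.097 = 13,220 g.
(a) Volume: 13,220 g ÷ 1.19 g/mL = 11,110 mL.

(b) Volume: 2470 m³ = 2,470,000 L.
(b) Alkalinity to neutralize: (206 − 104) = 102 mg/L as CaCO₃ × 2,470,000 L = 251,900 g as CaCO₃.
(b) Equivalents of H⁺ required: 251,900 ÷ 50 g/eq = 5039 eq = 5039 mol HCl.
(b) Mass of HCl: 5039 × 36.5 = 183,900 g.
(b) Mass of 17.1% solution: 183,900 / 0.171 = 1,076,000 g.
(b) Volume: 1,076,000 g ÷ 1.12 g/mL = 960,300 mL.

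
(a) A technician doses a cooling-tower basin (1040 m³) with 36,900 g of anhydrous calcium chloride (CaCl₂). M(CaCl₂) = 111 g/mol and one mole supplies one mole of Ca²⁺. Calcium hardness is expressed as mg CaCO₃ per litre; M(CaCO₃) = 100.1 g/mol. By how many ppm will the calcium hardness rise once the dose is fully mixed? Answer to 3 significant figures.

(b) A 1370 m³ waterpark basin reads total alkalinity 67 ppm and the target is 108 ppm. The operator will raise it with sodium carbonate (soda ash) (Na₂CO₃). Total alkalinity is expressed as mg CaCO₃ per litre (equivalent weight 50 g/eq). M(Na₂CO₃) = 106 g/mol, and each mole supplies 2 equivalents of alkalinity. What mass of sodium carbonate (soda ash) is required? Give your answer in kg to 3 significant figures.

(a) Volume: 1040 m³ = 1,040,000 L.
(a) Moles of Ca²⁺: 36,900 g ÷ 111 g/mol = 332.4 mol.
(a) As CaCO₃: 332.4 mol × 100.1 g/mol = 33,280 g.
(a) Rise: 33,280 g / 1,040,000 L × 1000 = 32 mg/L.

(b) Volume: 1370 m³ = 1,370,000 L.
(b) Alkalinity to add: (108 − 67) = 41 mg/L as CaCO₃ × 1,370,000 L = 56,170 g as CaCO₃.
(b) Equivalents: 56,170 g ÷ 50 g/eq = 1123 eq.
(b) Each mole of Na₂CO₃ supplies 2 eq, so 1123 / 2 = 561.7 mol.
(b) Mass: 561.7 mol × 106 g/mol = 59,540 g.

(a) 32.0 ppm; (b) 59.5 kg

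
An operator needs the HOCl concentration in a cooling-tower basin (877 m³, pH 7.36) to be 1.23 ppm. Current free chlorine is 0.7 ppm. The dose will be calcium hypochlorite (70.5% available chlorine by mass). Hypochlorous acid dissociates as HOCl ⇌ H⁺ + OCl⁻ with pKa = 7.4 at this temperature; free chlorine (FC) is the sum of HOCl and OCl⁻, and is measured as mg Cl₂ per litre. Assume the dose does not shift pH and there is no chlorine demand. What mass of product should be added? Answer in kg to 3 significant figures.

2.05 kg

Volume: 877 m³ = 877,000 L.
[OCl⁻]/[HOCl] = 10^(pH − pKa) = 10^(7.36 − 7.4) = 0.912; fraction as HOCl = 1/(1 + 0.912) = 0.523.
Free chlorine required for 1.23 ppm HOCl: 1.23 / 0.523 = 2.352 ppm.
FC to add: 2.352 − 0.7 = 1.652 mg/L as Cl₂.
Cl₂ equivalent: 1.652 mg/L × 877,000 L = 1449 g.
Product at 70.5% available Cl: 1449 / 0.705 = 2055 g.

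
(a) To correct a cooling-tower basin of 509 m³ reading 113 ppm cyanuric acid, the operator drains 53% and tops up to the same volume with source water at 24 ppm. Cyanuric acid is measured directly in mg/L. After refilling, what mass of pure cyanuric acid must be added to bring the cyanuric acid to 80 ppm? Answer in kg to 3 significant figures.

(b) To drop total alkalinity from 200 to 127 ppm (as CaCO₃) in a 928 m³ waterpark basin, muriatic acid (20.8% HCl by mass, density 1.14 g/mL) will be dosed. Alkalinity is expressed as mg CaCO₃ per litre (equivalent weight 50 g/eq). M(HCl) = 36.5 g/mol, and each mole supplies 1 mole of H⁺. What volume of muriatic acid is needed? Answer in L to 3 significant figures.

(a) Volume: 509 m³ = 509,000 L.
(a) After draining 53% and refilling: 113 × 0.47 + 24 × 0.53 = 65.83 ppm.
(a) Deficit to target: 80 − 65.83 = 14.17 mg/L.
(a) Mass: 14.17 mg/L × 509,000 L = 7213 g cyanuric acid.

(b) Volume: 928 m³ = 928,000 L.
(b) Alkalinity to neutralize: (200 − 127) = 73 mg/L as CaCO₃ × 928,000 L = 67,740 g as CaCO₃.
(b) Equivalents of H⁺ required: 67,740 ÷ 50 g/eq = 1355 eq = 1355 mol HCl.
(b) Mass of HCl: 1355 × 36.5 = 49,450 g.
(b) Mass of 20.8% solution: 49,450 / 0.208 = 237,800 g.
(b) Volume: 237,800 g ÷ 1.14 g/mL = 208,600 mL.

(a) 7.21 kg; (b) 209 L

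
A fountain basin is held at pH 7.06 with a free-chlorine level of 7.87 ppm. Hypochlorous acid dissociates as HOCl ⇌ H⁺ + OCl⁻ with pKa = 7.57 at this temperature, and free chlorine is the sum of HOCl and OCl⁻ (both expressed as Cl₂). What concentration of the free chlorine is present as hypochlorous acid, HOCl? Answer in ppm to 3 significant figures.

6.01 ppm

[OCl⁻]/[HOCl] = 10^(pH − pKa) = 10^(7.06 − 7.57) = 10^-0.51 = 0.309.
Fraction as HOCl = 1 / (1 + 0.309) = 0.7639.
HOCl = 0.7639 × 7.87 ppm = 6.012 ppm.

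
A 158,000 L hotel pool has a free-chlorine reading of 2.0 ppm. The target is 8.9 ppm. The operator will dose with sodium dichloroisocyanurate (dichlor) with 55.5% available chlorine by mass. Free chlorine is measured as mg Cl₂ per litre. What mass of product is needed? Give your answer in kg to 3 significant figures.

1.96 kg

Chlorine deficit: 8.9 − 2.0 = 6.9 ppm = 6.9 mg/L as Cl₂.
Cl₂ equivalent needed: 6.9 mg/L × 158,000 L = 1,090,000 mg = 1090 g.
Product at 55.5% available chlorine: 1090 / 0.555 = 1964 g.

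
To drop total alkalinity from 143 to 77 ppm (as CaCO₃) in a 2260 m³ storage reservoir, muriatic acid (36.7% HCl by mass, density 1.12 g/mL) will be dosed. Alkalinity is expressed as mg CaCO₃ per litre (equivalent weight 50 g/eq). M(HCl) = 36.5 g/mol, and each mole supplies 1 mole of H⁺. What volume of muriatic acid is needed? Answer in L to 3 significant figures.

Volume: 2260 m³ = 2,260,000 L.
Alkalinity to neutralize: (143 − 77) = 66 mg/L as CaCO₃ × 2,260,000 L = 149,200 g as CaCO₃.
Equivalents of H⁺ required: 149,200 ÷ 50 g/eq = 2983 eq = 2983 mol HCl.
Mass of HCl: 2983 × 36.5 = 108,900 g.
Mass of 36.7% solution: 108,900 / 0.367 = 296,700 g.
Volume: 296,700 g ÷ 1.12 g/mL = 264,900 mL.

265 L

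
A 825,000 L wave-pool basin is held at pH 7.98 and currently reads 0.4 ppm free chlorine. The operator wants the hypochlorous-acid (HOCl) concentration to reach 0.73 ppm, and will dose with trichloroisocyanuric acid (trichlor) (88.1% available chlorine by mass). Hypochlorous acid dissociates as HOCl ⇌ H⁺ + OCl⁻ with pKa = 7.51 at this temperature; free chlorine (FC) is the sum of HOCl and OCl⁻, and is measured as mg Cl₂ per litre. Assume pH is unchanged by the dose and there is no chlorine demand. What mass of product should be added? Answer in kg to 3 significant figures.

[OCl⁻]/[HOCl] = 10^(pH − pKa) = 10^(7.98 − 7.51) = 2.951; fraction as HOCl = 1/(1 + 2.951) = 0.2531.
Free chlorine required for 0.73 ppm HOCl: 0.73 / 0.2531 = 2.884 ppm.
FC to add: 2.884 − 0.4 = 2.484 mg/L as Cl₂.
Cl₂ equivalent: 2.484 mg/L × 825,000 L = 2050 g.
Product at 88.1% available Cl: 2050 / 0.881 = 2326 g.

2.33 kg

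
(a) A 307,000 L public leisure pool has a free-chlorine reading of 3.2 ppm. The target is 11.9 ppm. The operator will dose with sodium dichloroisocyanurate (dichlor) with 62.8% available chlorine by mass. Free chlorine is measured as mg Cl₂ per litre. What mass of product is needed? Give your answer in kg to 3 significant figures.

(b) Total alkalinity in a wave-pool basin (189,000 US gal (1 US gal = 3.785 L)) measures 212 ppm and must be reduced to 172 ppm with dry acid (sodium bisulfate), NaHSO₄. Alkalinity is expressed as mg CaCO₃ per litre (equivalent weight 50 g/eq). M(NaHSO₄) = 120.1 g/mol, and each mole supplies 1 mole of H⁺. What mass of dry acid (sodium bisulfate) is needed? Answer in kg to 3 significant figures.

(a) 4.25 kg; (b) 68.7 kg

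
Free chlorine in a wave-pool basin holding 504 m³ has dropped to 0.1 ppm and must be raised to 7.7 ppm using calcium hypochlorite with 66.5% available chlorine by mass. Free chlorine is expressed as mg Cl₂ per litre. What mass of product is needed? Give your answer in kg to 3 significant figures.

Volume: 504 m³ = 504,000 L.
Chlorine deficit: 7.7 − 0.1 = 7.6 ppm = 7.6 mg/L as Cl₂.
Cl₂ equivalent needed: 7.6 mg/L × 504,000 L = 3,830,000 mg = 3830 g.
Product at 66.5% available chlorine: 3830 / 0.665 = 5760 g.

5.76 kg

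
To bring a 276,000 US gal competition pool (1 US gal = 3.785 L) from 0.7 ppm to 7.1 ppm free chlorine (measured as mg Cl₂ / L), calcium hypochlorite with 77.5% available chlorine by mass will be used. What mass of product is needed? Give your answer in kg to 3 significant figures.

Volume: 276,000 US gal × 3.785 L/gal = 1,044,660 L.
Chlorine deficit: 7.1 − 0.7 = 6.4 ppm = 6.4 mg/L as Cl₂.
Cl₂ equivalent needed: 6.4 mg/L × 1,044,660 L = 6,686,000 mg = 6686 g.
Product at 77.5% available chlorine: 6686 / 0.775 = 8627 g.

8.63 kg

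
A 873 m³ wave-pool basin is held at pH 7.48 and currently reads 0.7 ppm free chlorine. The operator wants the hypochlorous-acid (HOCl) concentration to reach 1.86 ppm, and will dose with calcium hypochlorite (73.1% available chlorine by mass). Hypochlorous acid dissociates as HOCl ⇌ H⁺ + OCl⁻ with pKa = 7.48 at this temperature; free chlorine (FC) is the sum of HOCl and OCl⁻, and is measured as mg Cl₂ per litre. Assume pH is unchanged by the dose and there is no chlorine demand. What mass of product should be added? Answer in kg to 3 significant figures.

Volume: 873 m³ = 873,000 L.
[OCl⁻]/[HOCl] = 10^(pH − pKa) = 10^(7.48 − 7.48) = 1; fraction as HOCl = 1/(1 + 1) = 0.5.
Free chlorine required for 1.86 ppm HOCl: 1.86 / 0.5 = 3.72 ppm.
FC to add: 3.72 − 0.7 = 3.02 mg/L as Cl₂.
Cl₂ equivalent: 3.02 mg/L × 873,000 L = 2636 g.
Product at 73.1% available Cl: 2636 / 0.731 = 3607 g.

3.61 kg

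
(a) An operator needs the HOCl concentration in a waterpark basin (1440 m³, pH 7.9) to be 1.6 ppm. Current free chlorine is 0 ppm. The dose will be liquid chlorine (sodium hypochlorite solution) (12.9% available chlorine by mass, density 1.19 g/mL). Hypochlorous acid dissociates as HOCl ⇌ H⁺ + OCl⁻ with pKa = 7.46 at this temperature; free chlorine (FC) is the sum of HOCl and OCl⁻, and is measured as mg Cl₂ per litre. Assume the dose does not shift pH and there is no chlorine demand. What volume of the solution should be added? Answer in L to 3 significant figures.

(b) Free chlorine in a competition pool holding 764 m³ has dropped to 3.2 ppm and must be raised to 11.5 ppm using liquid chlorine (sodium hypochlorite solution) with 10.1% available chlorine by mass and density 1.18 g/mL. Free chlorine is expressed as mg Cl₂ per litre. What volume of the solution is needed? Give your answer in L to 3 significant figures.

(a) Volume: 1440 m³ = 1,440,000 L.
(a) [OCl⁻]/[HOCl] = 10^(pH − pKa) = 10^(7.9 − 7.46) = 2.754; fraction as HOCl = 1/(1 + 2.754) = 0.2664.
(a) Free chlorine required for 1.6 ppm HOCl: 1.6 / 0.2664 = 6.007 ppm.
(a) FC to add: 6.007 − 0 = 6.007 mg/L as Cl₂.
(a) Cl₂ equivalent: 6.007 mg/L × 1,440,000 L = 8650 g.
(a) Product at 12.9% available Cl: 8650 / 0.129 = 67,050 g.
(a) Volume: 67,050 g ÷ 1.19 g/mL = 56,350 mL.

(b) Volume: 764 m³ = 764,000 L.
(b) Chlorine deficit: 11.5 − 3.2 = 8.3 ppm = 8.3 mg/L as Cl₂.
(b) Cl₂ equivalent needed: 8.3 mg/L × 764,000 L = 6,341,000 mg = 6341 g.
(b) Product at 10.1% available chlorine: 6341 / 0.101 = 62,780 g.
(b) Volume at density 1.18 g/mL: 62,780 g ÷ 1.18 g/mL = 53,210 mL.

(a) 56.3 L; (b) 53.2 L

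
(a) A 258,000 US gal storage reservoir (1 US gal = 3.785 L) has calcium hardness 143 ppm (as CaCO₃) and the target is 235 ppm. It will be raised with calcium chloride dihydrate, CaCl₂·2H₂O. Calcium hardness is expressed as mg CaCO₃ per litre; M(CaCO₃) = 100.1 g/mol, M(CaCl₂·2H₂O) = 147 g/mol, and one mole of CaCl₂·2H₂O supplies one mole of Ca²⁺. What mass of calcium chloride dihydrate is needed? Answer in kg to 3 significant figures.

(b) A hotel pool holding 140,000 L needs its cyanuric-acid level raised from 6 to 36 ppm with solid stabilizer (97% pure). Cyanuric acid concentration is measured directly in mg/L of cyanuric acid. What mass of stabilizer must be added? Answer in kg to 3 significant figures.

(a) 132 kg; (b) 4.33 kg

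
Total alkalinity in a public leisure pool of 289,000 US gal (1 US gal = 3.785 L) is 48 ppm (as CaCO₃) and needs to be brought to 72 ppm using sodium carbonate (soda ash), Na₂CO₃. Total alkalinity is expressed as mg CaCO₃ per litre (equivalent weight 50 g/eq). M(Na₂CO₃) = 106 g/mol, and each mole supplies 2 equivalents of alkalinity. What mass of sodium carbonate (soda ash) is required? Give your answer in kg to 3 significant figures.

Volume: 289,000 US gal × 3.785 L/gal = 1,093,865 L.
Alkalinity to add: (72 − 48) = 24 mg/L as CaCO₃ × 1,093,865 L = 26,250 g as CaCO₃.
Equivalents: 26,250 g ÷ 50 g/eq = 525.1 eq.
Each mole of Na₂CO₃ supplies 2 eq, so 525.1 / 2 = 262.5 mol.
Mass: 262.5 mol × 106 g/mol = 27,830 g.

27.8 kg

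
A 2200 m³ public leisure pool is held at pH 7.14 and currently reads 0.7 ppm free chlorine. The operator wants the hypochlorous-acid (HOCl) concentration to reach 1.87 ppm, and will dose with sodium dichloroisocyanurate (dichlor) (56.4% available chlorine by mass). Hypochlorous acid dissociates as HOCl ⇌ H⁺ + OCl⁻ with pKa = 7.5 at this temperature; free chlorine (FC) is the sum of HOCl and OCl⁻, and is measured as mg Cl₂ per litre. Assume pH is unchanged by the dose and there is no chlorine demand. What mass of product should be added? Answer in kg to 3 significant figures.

7.75 kg

Volume: 2200 m³ = 2,200,000 L.
[OCl⁻]/[HOCl] = 10^(pH − pKa) = 10^(7.14 − 7.5) = 0.4365; fraction as HOCl = 1/(1 + 0.4365) = 0.6961.
Free chlorine required for 1.87 ppm HOCl: 1.87 / 0.6961 = 2.686 ppm.
FC to add: 2.686 − 0.7 = 1.986 mg/L as Cl₂.
Cl₂ equivalent: 1.986 mg/L × 2,200,000 L = 4370 g.
Product at 56.4% available Cl: 4370 / 0.564 = 7748 g.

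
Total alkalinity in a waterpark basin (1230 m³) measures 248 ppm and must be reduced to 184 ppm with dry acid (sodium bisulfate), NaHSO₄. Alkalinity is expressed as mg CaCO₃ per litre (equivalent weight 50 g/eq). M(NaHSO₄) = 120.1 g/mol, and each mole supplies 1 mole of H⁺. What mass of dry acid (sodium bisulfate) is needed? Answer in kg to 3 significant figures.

Volume: 1230 m³ = 1,230,000 L.
Alkalinity to neutralize: (248 − 184) = 64 mg/L as CaCO₃ × 1,230,000 L = 78,720 g as CaCO₃.
Equivalents of H⁺ required: 78,720 ÷ 50 g/eq = 1574 eq = 1574 mol NaHSO₄.
Mass of NaHSO₄: 1574 × 120.1 = 189,100 g.

189 kg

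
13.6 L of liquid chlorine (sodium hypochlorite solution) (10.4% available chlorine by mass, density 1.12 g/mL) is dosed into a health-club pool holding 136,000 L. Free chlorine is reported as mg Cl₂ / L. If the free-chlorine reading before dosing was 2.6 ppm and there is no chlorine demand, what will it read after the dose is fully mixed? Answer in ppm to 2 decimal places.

14.25 ppm

Mass of solution: 13.6 L × 1000 mL/L × 1.12 g/mL = 15,230 g.
Available chlorine delivered: 15,230 g × 0.104 = 1584 g as Cl₂.
Concentration rise: 1584 g / 136,000 L = 11.65 mg/L = 11.65 ppm.
Final FC: 2.6 + 11.65 = 14.25 ppm.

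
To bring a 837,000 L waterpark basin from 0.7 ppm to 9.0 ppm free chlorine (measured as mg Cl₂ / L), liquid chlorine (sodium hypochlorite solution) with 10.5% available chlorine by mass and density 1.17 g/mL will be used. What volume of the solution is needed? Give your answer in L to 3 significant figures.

Chlorine deficit: 9.0 − 0.7 = 8.3 ppm = 8.3 mg/L as Cl₂.
Cl₂ equivalent needed: 8.3 mg/L × 837,000 L = 6,947,000 mg = 6947 g.
Product at 10.5% available chlorine: 6947 / 0.105 = 66,160 g.
Volume at density 1.17 g/mL: 66,160 g ÷ 1.17 g/mL = 56,550 mL.

56.5 L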